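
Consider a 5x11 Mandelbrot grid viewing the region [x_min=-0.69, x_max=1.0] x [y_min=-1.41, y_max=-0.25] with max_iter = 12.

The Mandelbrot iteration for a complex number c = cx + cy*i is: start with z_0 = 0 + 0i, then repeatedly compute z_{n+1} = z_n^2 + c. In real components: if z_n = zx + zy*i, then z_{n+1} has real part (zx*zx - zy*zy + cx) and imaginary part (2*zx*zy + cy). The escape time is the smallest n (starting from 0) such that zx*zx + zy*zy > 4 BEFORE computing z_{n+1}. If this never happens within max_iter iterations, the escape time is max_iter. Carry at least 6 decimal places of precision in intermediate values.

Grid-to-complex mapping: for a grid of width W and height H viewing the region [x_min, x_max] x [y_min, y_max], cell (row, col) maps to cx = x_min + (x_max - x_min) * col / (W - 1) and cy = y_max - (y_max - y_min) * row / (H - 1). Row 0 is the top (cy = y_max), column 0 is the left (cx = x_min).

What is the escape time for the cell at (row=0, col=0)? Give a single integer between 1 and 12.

Answer: 12

Derivation:
z_0 = 0 + 0i, c = -0.6900 + -0.2500i
Iter 1: z = -0.6900 + -0.2500i, |z|^2 = 0.5386
Iter 2: z = -0.2764 + 0.0950i, |z|^2 = 0.0854
Iter 3: z = -0.6226 + -0.3025i, |z|^2 = 0.4792
Iter 4: z = -0.3939 + 0.1267i, |z|^2 = 0.1712
Iter 5: z = -0.5509 + -0.3498i, |z|^2 = 0.4259
Iter 6: z = -0.5088 + 0.1354i, |z|^2 = 0.2773
Iter 7: z = -0.4494 + -0.3878i, |z|^2 = 0.3524
Iter 8: z = -0.6384 + 0.0986i, |z|^2 = 0.4173
Iter 9: z = -0.2921 + -0.3759i, |z|^2 = 0.2267
Iter 10: z = -0.7460 + -0.0304i, |z|^2 = 0.5574
Iter 11: z = -0.1344 + -0.2047i, |z|^2 = 0.0600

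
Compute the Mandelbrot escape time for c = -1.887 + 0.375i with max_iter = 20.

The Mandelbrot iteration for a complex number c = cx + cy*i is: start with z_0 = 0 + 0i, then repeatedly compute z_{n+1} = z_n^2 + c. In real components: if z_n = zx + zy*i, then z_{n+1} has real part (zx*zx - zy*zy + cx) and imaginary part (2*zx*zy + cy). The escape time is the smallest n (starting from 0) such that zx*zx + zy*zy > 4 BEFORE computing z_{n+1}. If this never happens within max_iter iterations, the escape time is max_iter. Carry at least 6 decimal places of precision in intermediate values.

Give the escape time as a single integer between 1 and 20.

z_0 = 0 + 0i, c = -1.8870 + 0.3750i
Iter 1: z = -1.8870 + 0.3750i, |z|^2 = 3.7014
Iter 2: z = 1.5331 + -1.0402i, |z|^2 = 3.4327
Iter 3: z = -0.6186 + -2.8147i, |z|^2 = 8.3052
Escaped at iteration 3

Answer: 3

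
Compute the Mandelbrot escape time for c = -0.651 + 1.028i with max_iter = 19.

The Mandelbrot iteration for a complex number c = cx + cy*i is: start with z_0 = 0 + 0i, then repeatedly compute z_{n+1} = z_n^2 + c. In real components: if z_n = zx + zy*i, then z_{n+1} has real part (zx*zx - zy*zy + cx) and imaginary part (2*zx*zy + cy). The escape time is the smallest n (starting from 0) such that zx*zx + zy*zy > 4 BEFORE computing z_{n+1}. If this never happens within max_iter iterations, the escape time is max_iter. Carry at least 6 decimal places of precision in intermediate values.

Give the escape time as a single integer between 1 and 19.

Answer: 3

Derivation:
z_0 = 0 + 0i, c = -0.6510 + 1.0280i
Iter 1: z = -0.6510 + 1.0280i, |z|^2 = 1.4806
Iter 2: z = -1.2840 + -0.3105i, |z|^2 = 1.7450
Iter 3: z = 0.9012 + 1.8252i, |z|^2 = 4.1437
Escaped at iteration 3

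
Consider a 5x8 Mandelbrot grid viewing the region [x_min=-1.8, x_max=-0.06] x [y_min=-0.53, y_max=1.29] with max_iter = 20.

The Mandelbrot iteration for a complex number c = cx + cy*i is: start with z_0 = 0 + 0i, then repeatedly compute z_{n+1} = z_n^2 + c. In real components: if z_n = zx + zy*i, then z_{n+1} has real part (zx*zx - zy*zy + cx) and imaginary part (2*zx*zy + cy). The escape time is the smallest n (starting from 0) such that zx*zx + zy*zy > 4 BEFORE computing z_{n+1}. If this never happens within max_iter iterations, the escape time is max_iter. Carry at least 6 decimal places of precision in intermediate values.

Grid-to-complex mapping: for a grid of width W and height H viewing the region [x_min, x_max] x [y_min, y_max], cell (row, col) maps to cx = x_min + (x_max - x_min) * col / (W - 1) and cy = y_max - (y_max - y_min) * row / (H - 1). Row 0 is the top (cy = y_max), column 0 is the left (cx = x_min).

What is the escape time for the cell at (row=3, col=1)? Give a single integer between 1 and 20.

z_0 = 0 + 0i, c = -1.3650 + 0.5100i
Iter 1: z = -1.3650 + 0.5100i, |z|^2 = 2.1233
Iter 2: z = 0.2381 + -0.8823i, |z|^2 = 0.8352
Iter 3: z = -2.0867 + 0.0898i, |z|^2 = 4.3626
Escaped at iteration 3

Answer: 3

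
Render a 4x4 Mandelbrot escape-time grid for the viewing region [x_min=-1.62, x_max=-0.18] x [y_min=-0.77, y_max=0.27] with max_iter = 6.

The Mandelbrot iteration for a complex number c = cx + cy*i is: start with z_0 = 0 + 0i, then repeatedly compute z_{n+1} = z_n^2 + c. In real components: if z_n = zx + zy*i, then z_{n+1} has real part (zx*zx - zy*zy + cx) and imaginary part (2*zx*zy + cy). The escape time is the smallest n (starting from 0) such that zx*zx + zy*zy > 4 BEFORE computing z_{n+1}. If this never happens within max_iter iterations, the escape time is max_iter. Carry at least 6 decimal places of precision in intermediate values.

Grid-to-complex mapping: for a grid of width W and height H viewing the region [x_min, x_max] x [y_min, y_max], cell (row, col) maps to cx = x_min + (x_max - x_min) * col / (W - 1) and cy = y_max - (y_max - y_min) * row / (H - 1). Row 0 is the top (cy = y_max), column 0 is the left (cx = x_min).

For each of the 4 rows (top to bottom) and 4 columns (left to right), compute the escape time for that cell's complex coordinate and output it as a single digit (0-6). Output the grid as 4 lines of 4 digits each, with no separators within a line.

Answer: 4666
6666
3666
3346

Derivation:
(row=0, col=0): c = -1.6200 + 0.2700i → escape time 4
(row=0, col=1): c = -1.1400 + 0.2700i → escape time 6
(row=0, col=2): c = -0.6600 + 0.2700i → escape time 6
(row=0, col=3): c = -0.1800 + 0.2700i → escape time 6
(row=1, col=0): c = -1.6200 + -0.0767i → escape time 6
(row=1, col=1): c = -1.1400 + -0.0767i → escape time 6
(row=1, col=2): c = -0.6600 + -0.0767i → escape time 6
(row=1, col=3): c = -0.1800 + -0.0767i → escape time 6
(row=2, col=0): c = -1.6200 + -0.4233i → escape time 3
(row=2, col=1): c = -1.1400 + -0.4233i → escape time 6
(row=2, col=2): c = -0.6600 + -0.4233i → escape time 6
(row=2, col=3): c = -0.1800 + -0.4233i → escape time 6
(row=3, col=0): c = -1.6200 + -0.7700i → escape time 3
(row=3, col=1): c = -1.1400 + -0.7700i → escape time 3
(row=3, col=2): c = -0.6600 + -0.7700i → escape time 4
(row=3, col=3): c = -0.1800 + -0.7700i → escape time 6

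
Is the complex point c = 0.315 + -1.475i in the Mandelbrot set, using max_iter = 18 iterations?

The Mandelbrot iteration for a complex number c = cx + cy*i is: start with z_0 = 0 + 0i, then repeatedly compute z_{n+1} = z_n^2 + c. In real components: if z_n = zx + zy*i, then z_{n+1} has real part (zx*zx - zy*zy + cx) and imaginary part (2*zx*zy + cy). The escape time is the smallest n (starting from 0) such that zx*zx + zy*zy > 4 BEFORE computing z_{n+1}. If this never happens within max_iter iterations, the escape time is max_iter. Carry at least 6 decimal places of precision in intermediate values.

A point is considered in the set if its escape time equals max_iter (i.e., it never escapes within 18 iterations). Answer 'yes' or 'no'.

Answer: no

Derivation:
z_0 = 0 + 0i, c = 0.3150 + -1.4750i
Iter 1: z = 0.3150 + -1.4750i, |z|^2 = 2.2749
Iter 2: z = -1.7614 + -2.4043i, |z|^2 = 8.8829
Escaped at iteration 2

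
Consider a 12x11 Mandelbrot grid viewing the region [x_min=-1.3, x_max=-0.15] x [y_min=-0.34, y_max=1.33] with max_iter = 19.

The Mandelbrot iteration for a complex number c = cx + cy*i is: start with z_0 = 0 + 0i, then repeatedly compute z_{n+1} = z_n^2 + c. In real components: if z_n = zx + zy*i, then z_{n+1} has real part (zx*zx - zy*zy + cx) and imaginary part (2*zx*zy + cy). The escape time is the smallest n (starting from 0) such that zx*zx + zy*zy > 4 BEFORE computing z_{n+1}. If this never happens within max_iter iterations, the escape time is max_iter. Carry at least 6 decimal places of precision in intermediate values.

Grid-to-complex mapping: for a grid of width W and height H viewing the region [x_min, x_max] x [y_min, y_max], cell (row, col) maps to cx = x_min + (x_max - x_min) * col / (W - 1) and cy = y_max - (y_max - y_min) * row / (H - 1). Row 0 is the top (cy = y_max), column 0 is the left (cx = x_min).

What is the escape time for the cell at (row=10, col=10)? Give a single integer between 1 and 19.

Answer: 19

Derivation:
z_0 = 0 + 0i, c = -0.2545 + -0.3400i
Iter 1: z = -0.2545 + -0.3400i, |z|^2 = 0.1804
Iter 2: z = -0.3054 + -0.1669i, |z|^2 = 0.1211
Iter 3: z = -0.1892 + -0.2381i, |z|^2 = 0.0925
Iter 4: z = -0.2754 + -0.2499i, |z|^2 = 0.1383
Iter 5: z = -0.2411 + -0.2023i, |z|^2 = 0.0991
Iter 6: z = -0.2373 + -0.2424i, |z|^2 = 0.1151
Iter 7: z = -0.2570 + -0.2249i, |z|^2 = 0.1166
Iter 8: z = -0.2391 + -0.2244i, |z|^2 = 0.1075
Iter 9: z = -0.2477 + -0.2327i, |z|^2 = 0.1155
Iter 10: z = -0.2473 + -0.2247i, |z|^2 = 0.1117
Iter 11: z = -0.2439 + -0.2288i, |z|^2 = 0.1118
Iter 12: z = -0.2474 + -0.2284i, |z|^2 = 0.1134
Iter 13: z = -0.2455 + -0.2270i, |z|^2 = 0.1118
Iter 14: z = -0.2458 + -0.2286i, |z|^2 = 0.1127
Iter 15: z = -0.2464 + -0.2276i, |z|^2 = 0.1125
Iter 16: z = -0.2457 + -0.2278i, |z|^2 = 0.1123
Iter 17: z = -0.2461 + -0.2281i, |z|^2 = 0.1126
Iter 18: z = -0.2460 + -0.2277i, |z|^2 = 0.1124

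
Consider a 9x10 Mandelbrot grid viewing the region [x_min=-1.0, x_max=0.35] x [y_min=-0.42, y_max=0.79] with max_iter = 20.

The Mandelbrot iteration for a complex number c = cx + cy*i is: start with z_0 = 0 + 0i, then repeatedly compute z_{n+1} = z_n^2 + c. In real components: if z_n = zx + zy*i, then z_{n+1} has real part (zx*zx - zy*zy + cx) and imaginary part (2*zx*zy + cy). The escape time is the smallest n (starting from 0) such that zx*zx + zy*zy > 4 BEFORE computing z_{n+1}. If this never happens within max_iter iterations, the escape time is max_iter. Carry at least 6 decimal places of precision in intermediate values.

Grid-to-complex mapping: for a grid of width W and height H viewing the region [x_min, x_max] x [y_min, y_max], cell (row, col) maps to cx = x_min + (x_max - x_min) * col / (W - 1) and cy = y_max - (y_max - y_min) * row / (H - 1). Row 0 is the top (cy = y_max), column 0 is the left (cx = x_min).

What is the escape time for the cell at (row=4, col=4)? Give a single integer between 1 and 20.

Answer: 20

Derivation:
z_0 = 0 + 0i, c = -0.3250 + 0.2522i
Iter 1: z = -0.3250 + 0.2522i, |z|^2 = 0.1692
Iter 2: z = -0.2830 + 0.0883i, |z|^2 = 0.0879
Iter 3: z = -0.2527 + 0.2023i, |z|^2 = 0.1048
Iter 4: z = -0.3020 + 0.1500i, |z|^2 = 0.1137
Iter 5: z = -0.2563 + 0.1616i, |z|^2 = 0.0918
Iter 6: z = -0.2854 + 0.1694i, |z|^2 = 0.1102
Iter 7: z = -0.2722 + 0.1555i, |z|^2 = 0.0983
Iter 8: z = -0.2751 + 0.1676i, |z|^2 = 0.1037
Iter 9: z = -0.2774 + 0.1600i, |z|^2 = 0.1026
Iter 10: z = -0.2737 + 0.1634i, |z|^2 = 0.1016
Iter 11: z = -0.2768 + 0.1628i, |z|^2 = 0.1031
Iter 12: z = -0.2749 + 0.1621i, |z|^2 = 0.1018
Iter 13: z = -0.2757 + 0.1631i, |z|^2 = 0.1026
Iter 14: z = -0.2756 + 0.1623i, |z|^2 = 0.1023
Iter 15: z = -0.2754 + 0.1628i, |z|^2 = 0.1023
Iter 16: z = -0.2757 + 0.1626i, |z|^2 = 0.1024
Iter 17: z = -0.2754 + 0.1626i, |z|^2 = 0.1023
Iter 18: z = -0.2756 + 0.1627i, |z|^2 = 0.1024
Iter 19: z = -0.2755 + 0.1626i, |z|^2 = 0.1023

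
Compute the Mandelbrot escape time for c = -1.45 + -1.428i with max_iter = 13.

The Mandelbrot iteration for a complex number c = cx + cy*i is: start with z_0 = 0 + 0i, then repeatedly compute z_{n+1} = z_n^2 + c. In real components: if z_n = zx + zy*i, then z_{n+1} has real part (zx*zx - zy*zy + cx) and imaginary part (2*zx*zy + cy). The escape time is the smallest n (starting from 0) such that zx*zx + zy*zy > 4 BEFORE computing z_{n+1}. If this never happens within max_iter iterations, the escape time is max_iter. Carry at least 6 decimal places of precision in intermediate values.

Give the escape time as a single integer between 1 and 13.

z_0 = 0 + 0i, c = -1.4500 + -1.4280i
Iter 1: z = -1.4500 + -1.4280i, |z|^2 = 4.1417
Escaped at iteration 1

Answer: 1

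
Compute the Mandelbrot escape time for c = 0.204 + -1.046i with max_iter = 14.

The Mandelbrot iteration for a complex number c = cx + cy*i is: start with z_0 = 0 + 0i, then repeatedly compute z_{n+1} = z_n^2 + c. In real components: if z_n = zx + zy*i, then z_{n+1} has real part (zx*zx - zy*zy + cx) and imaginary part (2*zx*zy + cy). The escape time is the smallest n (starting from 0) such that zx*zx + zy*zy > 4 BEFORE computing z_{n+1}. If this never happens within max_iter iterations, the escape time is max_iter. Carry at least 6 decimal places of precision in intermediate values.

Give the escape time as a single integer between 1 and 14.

Answer: 4

Derivation:
z_0 = 0 + 0i, c = 0.2040 + -1.0460i
Iter 1: z = 0.2040 + -1.0460i, |z|^2 = 1.1357
Iter 2: z = -0.8485 + -1.4728i, |z|^2 = 2.8890
Iter 3: z = -1.2451 + 1.4533i, |z|^2 = 3.6623
Iter 4: z = -0.3578 + -4.6650i, |z|^2 = 21.8898
Escaped at iteration 4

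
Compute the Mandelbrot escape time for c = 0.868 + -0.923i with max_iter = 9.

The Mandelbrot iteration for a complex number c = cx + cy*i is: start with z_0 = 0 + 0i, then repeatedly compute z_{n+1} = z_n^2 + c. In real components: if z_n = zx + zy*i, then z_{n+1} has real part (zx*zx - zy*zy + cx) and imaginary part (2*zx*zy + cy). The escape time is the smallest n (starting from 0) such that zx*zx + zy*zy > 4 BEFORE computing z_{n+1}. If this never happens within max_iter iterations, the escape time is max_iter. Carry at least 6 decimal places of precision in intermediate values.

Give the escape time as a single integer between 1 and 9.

z_0 = 0 + 0i, c = 0.8680 + -0.9230i
Iter 1: z = 0.8680 + -0.9230i, |z|^2 = 1.6054
Iter 2: z = 0.7695 + -2.5253i, |z|^2 = 6.9694
Escaped at iteration 2

Answer: 2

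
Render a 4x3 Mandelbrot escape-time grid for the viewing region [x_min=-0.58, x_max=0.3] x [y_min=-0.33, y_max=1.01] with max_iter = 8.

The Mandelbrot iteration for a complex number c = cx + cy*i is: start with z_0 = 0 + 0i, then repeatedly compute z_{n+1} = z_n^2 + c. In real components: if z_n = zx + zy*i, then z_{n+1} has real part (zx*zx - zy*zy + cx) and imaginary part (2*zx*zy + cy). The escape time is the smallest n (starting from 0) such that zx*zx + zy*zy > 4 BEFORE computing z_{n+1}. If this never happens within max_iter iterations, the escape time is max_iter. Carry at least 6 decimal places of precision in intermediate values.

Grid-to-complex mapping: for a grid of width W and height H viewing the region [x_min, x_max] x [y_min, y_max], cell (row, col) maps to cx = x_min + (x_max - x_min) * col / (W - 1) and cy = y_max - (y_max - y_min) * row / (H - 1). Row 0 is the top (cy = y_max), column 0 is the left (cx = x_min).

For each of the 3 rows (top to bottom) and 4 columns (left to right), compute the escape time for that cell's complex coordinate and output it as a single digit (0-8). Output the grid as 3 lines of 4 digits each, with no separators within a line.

Answer: 4573
8888
8888

Derivation:
(row=0, col=0): c = -0.5800 + 1.0100i → escape time 4
(row=0, col=1): c = -0.2867 + 1.0100i → escape time 5
(row=0, col=2): c = 0.0067 + 1.0100i → escape time 7
(row=0, col=3): c = 0.3000 + 1.0100i → escape time 3
(row=1, col=0): c = -0.5800 + 0.3400i → escape time 8
(row=1, col=1): c = -0.2867 + 0.3400i → escape time 8
(row=1, col=2): c = 0.0067 + 0.3400i → escape time 8
(row=1, col=3): c = 0.3000 + 0.3400i → escape time 8
(row=2, col=0): c = -0.5800 + -0.3300i → escape time 8
(row=2, col=1): c = -0.2867 + -0.3300i → escape time 8
(row=2, col=2): c = 0.0067 + -0.3300i → escape time 8
(row=2, col=3): c = 0.3000 + -0.3300i → escape time 8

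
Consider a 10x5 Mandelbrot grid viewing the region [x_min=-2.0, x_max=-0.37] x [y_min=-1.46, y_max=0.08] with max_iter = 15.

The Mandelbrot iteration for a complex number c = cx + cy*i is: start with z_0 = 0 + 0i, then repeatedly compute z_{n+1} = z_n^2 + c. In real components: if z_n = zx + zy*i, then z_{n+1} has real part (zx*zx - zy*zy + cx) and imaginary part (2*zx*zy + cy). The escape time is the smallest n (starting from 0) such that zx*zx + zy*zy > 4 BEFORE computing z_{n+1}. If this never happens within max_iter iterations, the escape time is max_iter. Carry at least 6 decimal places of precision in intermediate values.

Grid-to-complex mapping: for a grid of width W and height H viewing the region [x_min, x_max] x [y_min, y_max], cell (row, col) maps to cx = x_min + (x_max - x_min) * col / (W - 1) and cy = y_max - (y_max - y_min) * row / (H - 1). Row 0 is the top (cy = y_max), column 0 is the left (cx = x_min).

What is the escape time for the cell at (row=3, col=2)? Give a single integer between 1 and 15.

Answer: 2

Derivation:
z_0 = 0 + 0i, c = -1.6378 + -1.0750i
Iter 1: z = -1.6378 + -1.0750i, |z|^2 = 3.8379
Iter 2: z = -0.1111 + 2.4462i, |z|^2 = 5.9963
Escaped at iteration 2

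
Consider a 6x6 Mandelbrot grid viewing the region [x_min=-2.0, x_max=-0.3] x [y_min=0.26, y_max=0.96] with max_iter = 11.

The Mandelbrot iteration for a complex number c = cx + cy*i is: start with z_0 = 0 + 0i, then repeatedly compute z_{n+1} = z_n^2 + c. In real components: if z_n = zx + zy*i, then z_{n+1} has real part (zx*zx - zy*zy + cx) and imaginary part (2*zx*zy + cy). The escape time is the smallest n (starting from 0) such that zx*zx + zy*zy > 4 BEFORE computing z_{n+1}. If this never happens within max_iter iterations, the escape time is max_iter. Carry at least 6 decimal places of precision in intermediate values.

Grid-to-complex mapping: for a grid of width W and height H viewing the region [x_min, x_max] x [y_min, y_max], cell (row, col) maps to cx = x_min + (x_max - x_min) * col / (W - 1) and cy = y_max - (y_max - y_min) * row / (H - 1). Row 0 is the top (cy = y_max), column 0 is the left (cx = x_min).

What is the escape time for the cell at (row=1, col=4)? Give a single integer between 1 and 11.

Answer: 4

Derivation:
z_0 = 0 + 0i, c = -0.6400 + 0.8200i
Iter 1: z = -0.6400 + 0.8200i, |z|^2 = 1.0820
Iter 2: z = -0.9028 + -0.2296i, |z|^2 = 0.8678
Iter 3: z = 0.1223 + 1.2346i, |z|^2 = 1.5391
Iter 4: z = -2.1492 + 1.1221i, |z|^2 = 5.8780
Escaped at iteration 4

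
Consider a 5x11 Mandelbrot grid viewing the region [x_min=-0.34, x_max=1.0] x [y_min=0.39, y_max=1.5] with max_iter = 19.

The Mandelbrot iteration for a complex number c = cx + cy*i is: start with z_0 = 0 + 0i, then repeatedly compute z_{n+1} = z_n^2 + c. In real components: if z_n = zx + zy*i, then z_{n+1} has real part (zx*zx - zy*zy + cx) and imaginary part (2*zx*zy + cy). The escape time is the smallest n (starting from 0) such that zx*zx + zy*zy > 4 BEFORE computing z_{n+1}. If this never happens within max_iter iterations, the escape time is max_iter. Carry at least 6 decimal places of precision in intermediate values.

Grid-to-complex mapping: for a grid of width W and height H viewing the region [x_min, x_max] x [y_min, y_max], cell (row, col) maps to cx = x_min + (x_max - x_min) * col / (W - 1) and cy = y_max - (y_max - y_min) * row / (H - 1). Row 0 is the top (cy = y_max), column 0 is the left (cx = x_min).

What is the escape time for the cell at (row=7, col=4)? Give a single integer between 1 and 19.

Answer: 2

Derivation:
z_0 = 0 + 0i, c = 1.0000 + 0.7230i
Iter 1: z = 1.0000 + 0.7230i, |z|^2 = 1.5227
Iter 2: z = 1.4773 + 2.1690i, |z|^2 = 6.8869
Escaped at iteration 2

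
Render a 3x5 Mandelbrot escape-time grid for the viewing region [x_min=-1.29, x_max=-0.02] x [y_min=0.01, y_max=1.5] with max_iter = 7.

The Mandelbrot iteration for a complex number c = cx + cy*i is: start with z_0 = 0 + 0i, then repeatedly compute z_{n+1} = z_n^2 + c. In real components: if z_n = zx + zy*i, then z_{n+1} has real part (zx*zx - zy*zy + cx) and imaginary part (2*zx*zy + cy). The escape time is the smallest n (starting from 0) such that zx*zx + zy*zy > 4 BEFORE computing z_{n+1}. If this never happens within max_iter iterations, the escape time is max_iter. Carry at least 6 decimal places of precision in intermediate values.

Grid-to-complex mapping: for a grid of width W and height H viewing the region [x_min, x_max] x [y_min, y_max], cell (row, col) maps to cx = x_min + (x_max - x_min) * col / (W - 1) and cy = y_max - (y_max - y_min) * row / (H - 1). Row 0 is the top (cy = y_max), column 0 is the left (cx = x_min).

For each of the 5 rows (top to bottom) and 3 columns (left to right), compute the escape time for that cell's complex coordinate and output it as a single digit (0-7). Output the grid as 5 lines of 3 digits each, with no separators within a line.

(row=0, col=0): c = -1.2900 + 1.5000i → escape time 2
(row=0, col=1): c = -0.6550 + 1.5000i → escape time 2
(row=0, col=2): c = -0.0200 + 1.5000i → escape time 2
(row=1, col=0): c = -1.2900 + 1.1275i → escape time 3
(row=1, col=1): c = -0.6550 + 1.1275i → escape time 3
(row=1, col=2): c = -0.0200 + 1.1275i → escape time 4
(row=2, col=0): c = -1.2900 + 0.7550i → escape time 3
(row=2, col=1): c = -0.6550 + 0.7550i → escape time 4
(row=2, col=2): c = -0.0200 + 0.7550i → escape time 7
(row=3, col=0): c = -1.2900 + 0.3825i → escape time 7
(row=3, col=1): c = -0.6550 + 0.3825i → escape time 7
(row=3, col=2): c = -0.0200 + 0.3825i → escape time 7
(row=4, col=0): c = -1.2900 + 0.0100i → escape time 7
(row=4, col=1): c = -0.6550 + 0.0100i → escape time 7
(row=4, col=2): c = -0.0200 + 0.0100i → escape time 7

Answer: 222
334
347
777
777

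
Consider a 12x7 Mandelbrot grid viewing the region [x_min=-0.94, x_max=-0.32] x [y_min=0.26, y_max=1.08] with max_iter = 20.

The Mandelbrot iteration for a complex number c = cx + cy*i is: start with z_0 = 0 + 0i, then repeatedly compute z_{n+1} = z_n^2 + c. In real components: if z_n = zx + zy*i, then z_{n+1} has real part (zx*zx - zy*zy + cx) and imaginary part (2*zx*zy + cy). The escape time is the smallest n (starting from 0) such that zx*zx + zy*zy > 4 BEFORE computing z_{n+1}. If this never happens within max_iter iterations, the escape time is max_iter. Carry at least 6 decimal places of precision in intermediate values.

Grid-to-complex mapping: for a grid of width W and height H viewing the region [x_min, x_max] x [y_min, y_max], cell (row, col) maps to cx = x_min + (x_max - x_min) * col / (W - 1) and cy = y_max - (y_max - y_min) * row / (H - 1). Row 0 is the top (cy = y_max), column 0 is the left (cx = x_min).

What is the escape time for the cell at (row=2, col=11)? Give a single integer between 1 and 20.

Answer: 8

Derivation:
z_0 = 0 + 0i, c = -0.3200 + 0.8067i
Iter 1: z = -0.3200 + 0.8067i, |z|^2 = 0.7531
Iter 2: z = -0.8683 + 0.2904i, |z|^2 = 0.8383
Iter 3: z = 0.3496 + 0.3024i, |z|^2 = 0.2137
Iter 4: z = -0.2892 + 1.0181i, |z|^2 = 1.1201
Iter 5: z = -1.2729 + 0.2179i, |z|^2 = 1.6677
Iter 6: z = 1.2528 + 0.2521i, |z|^2 = 1.6330
Iter 7: z = 1.1859 + 1.4382i, |z|^2 = 3.4748
Iter 8: z = -0.9820 + 4.2179i, |z|^2 = 18.7547
Escaped at iteration 8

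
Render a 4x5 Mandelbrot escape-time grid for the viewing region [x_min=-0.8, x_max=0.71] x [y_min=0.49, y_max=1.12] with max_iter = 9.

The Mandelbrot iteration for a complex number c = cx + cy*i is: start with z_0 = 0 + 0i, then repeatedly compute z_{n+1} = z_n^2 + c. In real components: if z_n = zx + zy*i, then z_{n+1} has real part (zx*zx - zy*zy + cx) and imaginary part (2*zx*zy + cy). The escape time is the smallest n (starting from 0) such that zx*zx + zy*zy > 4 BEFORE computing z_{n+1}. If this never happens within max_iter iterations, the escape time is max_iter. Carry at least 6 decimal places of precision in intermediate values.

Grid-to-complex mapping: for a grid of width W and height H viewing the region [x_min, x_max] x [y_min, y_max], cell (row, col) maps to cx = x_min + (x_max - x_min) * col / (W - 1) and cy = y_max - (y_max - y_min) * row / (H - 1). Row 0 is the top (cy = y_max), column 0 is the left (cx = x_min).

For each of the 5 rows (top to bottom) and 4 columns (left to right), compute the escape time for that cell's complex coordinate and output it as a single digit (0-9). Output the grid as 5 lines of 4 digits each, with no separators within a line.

(row=0, col=0): c = -0.8000 + 1.1200i → escape time 3
(row=0, col=1): c = -0.2967 + 1.1200i → escape time 4
(row=0, col=2): c = 0.2067 + 1.1200i → escape time 3
(row=0, col=3): c = 0.7100 + 1.1200i → escape time 2
(row=1, col=0): c = -0.8000 + 0.9625i → escape time 3
(row=1, col=1): c = -0.2967 + 0.9625i → escape time 5
(row=1, col=2): c = 0.2067 + 0.9625i → escape time 4
(row=1, col=3): c = 0.7100 + 0.9625i → escape time 2
(row=2, col=0): c = -0.8000 + 0.8050i → escape time 4
(row=2, col=1): c = -0.2967 + 0.8050i → escape time 8
(row=2, col=2): c = 0.2067 + 0.8050i → escape time 5
(row=2, col=3): c = 0.7100 + 0.8050i → escape time 2
(row=3, col=0): c = -0.8000 + 0.6475i → escape time 5
(row=3, col=1): c = -0.2967 + 0.6475i → escape time 9
(row=3, col=2): c = 0.2067 + 0.6475i → escape time 8
(row=3, col=3): c = 0.7100 + 0.6475i → escape time 3
(row=4, col=0): c = -0.8000 + 0.4900i → escape time 6
(row=4, col=1): c = -0.2967 + 0.4900i → escape time 9
(row=4, col=2): c = 0.2067 + 0.4900i → escape time 9
(row=4, col=3): c = 0.7100 + 0.4900i → escape time 3

Answer: 3432
3542
4852
5983
6993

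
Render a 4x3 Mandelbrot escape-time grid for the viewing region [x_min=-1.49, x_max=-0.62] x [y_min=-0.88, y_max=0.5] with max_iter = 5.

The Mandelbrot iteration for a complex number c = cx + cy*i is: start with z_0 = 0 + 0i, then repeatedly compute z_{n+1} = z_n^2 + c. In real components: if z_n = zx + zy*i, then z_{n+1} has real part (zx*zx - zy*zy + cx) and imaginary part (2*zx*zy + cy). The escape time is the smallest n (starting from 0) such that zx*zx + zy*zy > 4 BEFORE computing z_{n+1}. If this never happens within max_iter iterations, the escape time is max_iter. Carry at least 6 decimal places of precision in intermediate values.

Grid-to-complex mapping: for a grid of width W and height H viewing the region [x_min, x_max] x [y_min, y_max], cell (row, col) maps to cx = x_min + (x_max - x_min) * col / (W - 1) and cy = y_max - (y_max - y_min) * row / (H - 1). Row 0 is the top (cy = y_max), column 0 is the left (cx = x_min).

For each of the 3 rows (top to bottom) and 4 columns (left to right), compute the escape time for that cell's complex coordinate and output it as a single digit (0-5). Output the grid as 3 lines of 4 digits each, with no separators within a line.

Answer: 3555
5555
3334

Derivation:
(row=0, col=0): c = -1.4900 + 0.5000i → escape time 3
(row=0, col=1): c = -1.2000 + 0.5000i → escape time 5
(row=0, col=2): c = -0.9100 + 0.5000i → escape time 5
(row=0, col=3): c = -0.6200 + 0.5000i → escape time 5
(row=1, col=0): c = -1.4900 + -0.1900i → escape time 5
(row=1, col=1): c = -1.2000 + -0.1900i → escape time 5
(row=1, col=2): c = -0.9100 + -0.1900i → escape time 5
(row=1, col=3): c = -0.6200 + -0.1900i → escape time 5
(row=2, col=0): c = -1.4900 + -0.8800i → escape time 3
(row=2, col=1): c = -1.2000 + -0.8800i → escape time 3
(row=2, col=2): c = -0.9100 + -0.8800i → escape time 3
(row=2, col=3): c = -0.6200 + -0.8800i → escape time 4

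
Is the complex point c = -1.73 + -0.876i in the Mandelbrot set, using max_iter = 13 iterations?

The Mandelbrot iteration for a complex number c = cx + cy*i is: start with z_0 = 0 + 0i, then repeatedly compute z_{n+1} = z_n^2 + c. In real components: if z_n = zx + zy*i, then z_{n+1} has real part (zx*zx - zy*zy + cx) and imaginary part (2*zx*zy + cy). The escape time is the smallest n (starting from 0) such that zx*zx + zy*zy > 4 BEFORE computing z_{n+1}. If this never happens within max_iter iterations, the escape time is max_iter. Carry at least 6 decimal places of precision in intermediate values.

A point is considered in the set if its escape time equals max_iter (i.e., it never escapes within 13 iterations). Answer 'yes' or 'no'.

z_0 = 0 + 0i, c = -1.7300 + -0.8760i
Iter 1: z = -1.7300 + -0.8760i, |z|^2 = 3.7603
Iter 2: z = 0.4955 + 2.1550i, |z|^2 = 4.8894
Escaped at iteration 2

Answer: no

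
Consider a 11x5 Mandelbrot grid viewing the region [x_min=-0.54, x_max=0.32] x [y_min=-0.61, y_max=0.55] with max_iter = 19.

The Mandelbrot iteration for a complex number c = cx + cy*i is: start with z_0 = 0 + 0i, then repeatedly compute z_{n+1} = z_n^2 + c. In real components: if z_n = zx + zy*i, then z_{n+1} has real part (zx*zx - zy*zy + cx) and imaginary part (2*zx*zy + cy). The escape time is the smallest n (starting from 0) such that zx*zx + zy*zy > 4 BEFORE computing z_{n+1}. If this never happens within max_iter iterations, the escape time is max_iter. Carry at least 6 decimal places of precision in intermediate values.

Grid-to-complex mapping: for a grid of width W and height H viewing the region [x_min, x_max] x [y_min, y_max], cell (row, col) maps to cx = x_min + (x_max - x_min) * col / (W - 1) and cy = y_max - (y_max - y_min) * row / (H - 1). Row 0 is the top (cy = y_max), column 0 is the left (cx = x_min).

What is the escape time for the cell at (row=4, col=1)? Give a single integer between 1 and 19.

z_0 = 0 + 0i, c = -0.4540 + -0.6100i
Iter 1: z = -0.4540 + -0.6100i, |z|^2 = 0.5782
Iter 2: z = -0.6200 + -0.0561i, |z|^2 = 0.3875
Iter 3: z = -0.0728 + -0.5404i, |z|^2 = 0.2973
Iter 4: z = -0.7408 + -0.5313i, |z|^2 = 0.8310
Iter 5: z = -0.1876 + 0.1772i, |z|^2 = 0.0666
Iter 6: z = -0.4502 + -0.6765i, |z|^2 = 0.6603
Iter 7: z = -0.7090 + -0.0009i, |z|^2 = 0.5026
Iter 8: z = 0.0486 + -0.6087i, |z|^2 = 0.3729
Iter 9: z = -0.8222 + -0.6692i, |z|^2 = 1.1238
Iter 10: z = -0.2258 + 0.4904i, |z|^2 = 0.2915
Iter 11: z = -0.6435 + -0.8315i, |z|^2 = 1.1055
Iter 12: z = -0.7313 + 0.4602i, |z|^2 = 0.7465
Iter 13: z = -0.1310 + -1.2830i, |z|^2 = 1.6634
Iter 14: z = -2.0830 + -0.2739i, |z|^2 = 4.4141
Escaped at iteration 14

Answer: 14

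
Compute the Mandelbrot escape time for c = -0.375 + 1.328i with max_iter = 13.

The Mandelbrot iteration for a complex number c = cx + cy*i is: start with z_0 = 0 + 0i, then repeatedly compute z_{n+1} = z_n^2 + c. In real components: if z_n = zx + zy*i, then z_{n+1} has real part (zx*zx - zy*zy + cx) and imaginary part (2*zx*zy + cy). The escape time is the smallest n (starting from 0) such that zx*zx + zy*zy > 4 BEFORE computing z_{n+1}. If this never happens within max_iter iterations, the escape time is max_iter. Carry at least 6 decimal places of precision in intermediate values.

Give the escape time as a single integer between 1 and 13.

Answer: 2

Derivation:
z_0 = 0 + 0i, c = -0.3750 + 1.3280i
Iter 1: z = -0.3750 + 1.3280i, |z|^2 = 1.9042
Iter 2: z = -1.9980 + 0.3320i, |z|^2 = 4.1021
Escaped at iteration 2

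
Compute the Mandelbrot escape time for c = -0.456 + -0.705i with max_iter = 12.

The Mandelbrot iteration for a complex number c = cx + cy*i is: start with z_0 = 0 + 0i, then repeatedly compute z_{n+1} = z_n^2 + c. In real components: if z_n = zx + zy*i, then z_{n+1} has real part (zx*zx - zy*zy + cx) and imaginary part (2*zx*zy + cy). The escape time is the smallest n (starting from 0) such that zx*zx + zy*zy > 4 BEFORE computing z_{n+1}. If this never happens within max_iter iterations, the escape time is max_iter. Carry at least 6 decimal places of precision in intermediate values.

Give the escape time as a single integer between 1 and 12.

z_0 = 0 + 0i, c = -0.4560 + -0.7050i
Iter 1: z = -0.4560 + -0.7050i, |z|^2 = 0.7050
Iter 2: z = -0.7451 + -0.0620i, |z|^2 = 0.5590
Iter 3: z = 0.0953 + -0.6125i, |z|^2 = 0.3843
Iter 4: z = -0.8221 + -0.8218i, |z|^2 = 1.3512
Iter 5: z = -0.4554 + 0.6462i, |z|^2 = 0.6250
Iter 6: z = -0.6662 + -1.2935i, |z|^2 = 2.1171
Iter 7: z = -1.6854 + 1.0185i, |z|^2 = 3.8781
Iter 8: z = 1.3474 + -4.1382i, |z|^2 = 18.9404
Escaped at iteration 8

Answer: 8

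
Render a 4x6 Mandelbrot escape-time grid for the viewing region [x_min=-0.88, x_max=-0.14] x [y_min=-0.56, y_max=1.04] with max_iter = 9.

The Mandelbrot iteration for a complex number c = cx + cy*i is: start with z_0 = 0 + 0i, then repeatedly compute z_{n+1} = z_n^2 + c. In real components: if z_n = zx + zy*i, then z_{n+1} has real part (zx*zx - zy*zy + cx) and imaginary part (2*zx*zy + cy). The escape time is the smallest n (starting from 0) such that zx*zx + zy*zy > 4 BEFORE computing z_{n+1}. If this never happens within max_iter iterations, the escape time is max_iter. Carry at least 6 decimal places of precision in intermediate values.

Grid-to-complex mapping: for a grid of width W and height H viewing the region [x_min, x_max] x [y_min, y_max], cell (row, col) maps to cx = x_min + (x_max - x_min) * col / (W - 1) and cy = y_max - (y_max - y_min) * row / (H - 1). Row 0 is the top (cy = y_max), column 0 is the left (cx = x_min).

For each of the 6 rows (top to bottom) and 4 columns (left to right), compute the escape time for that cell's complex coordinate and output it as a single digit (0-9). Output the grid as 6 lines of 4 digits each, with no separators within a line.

Answer: 3349
4579
7999
9999
9999
5899

Derivation:
(row=0, col=0): c = -0.8800 + 1.0400i → escape time 3
(row=0, col=1): c = -0.6333 + 1.0400i → escape time 3
(row=0, col=2): c = -0.3867 + 1.0400i → escape time 4
(row=0, col=3): c = -0.1400 + 1.0400i → escape time 9
(row=1, col=0): c = -0.8800 + 0.7200i → escape time 4
(row=1, col=1): c = -0.6333 + 0.7200i → escape time 5
(row=1, col=2): c = -0.3867 + 0.7200i → escape time 7
(row=1, col=3): c = -0.1400 + 0.7200i → escape time 9
(row=2, col=0): c = -0.8800 + 0.4000i → escape time 7
(row=2, col=1): c = -0.6333 + 0.4000i → escape time 9
(row=2, col=2): c = -0.3867 + 0.4000i → escape time 9
(row=2, col=3): c = -0.1400 + 0.4000i → escape time 9
(row=3, col=0): c = -0.8800 + 0.0800i → escape time 9
(row=3, col=1): c = -0.6333 + 0.0800i → escape time 9
(row=3, col=2): c = -0.3867 + 0.0800i → escape time 9
(row=3, col=3): c = -0.1400 + 0.0800i → escape time 9
(row=4, col=0): c = -0.8800 + -0.2400i → escape time 9
(row=4, col=1): c = -0.6333 + -0.2400i → escape time 9
(row=4, col=2): c = -0.3867 + -0.2400i → escape time 9
(row=4, col=3): c = -0.1400 + -0.2400i → escape time 9
(row=5, col=0): c = -0.8800 + -0.5600i → escape time 5
(row=5, col=1): c = -0.6333 + -0.5600i → escape time 8
(row=5, col=2): c = -0.3867 + -0.5600i → escape time 9
(row=5, col=3): c = -0.1400 + -0.5600i → escape time 9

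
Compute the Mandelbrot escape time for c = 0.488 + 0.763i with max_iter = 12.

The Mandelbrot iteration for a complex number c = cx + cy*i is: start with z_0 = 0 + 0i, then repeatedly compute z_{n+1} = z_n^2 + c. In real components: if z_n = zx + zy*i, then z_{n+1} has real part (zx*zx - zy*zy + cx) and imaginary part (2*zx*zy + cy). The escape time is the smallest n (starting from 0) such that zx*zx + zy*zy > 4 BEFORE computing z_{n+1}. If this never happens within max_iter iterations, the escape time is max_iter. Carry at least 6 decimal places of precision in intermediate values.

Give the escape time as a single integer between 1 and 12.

Answer: 3

Derivation:
z_0 = 0 + 0i, c = 0.4880 + 0.7630i
Iter 1: z = 0.4880 + 0.7630i, |z|^2 = 0.8203
Iter 2: z = 0.1440 + 1.5077i, |z|^2 = 2.2939
Iter 3: z = -1.7644 + 1.1971i, |z|^2 = 4.5462
Escaped at iteration 3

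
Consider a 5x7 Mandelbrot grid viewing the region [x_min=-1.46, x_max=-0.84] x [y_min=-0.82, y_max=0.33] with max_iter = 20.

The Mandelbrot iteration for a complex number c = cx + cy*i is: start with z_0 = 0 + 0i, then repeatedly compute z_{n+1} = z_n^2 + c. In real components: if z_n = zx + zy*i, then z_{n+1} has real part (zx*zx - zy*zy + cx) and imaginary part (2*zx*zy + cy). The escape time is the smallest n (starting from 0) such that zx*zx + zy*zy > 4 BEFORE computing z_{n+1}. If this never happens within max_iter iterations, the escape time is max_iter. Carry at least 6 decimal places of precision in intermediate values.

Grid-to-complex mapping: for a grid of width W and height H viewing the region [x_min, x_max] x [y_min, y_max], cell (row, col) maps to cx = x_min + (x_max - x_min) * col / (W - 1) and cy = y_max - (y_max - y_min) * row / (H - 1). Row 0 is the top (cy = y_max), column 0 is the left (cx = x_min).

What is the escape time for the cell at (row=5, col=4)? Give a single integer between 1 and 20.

z_0 = 0 + 0i, c = -0.8400 + -0.6283i
Iter 1: z = -0.8400 + -0.6283i, |z|^2 = 1.1004
Iter 2: z = -0.5292 + 0.4273i, |z|^2 = 0.4626
Iter 3: z = -0.7425 + -1.0806i, |z|^2 = 1.7189
Iter 4: z = -1.4563 + 0.9763i, |z|^2 = 3.0739
Iter 5: z = 0.3276 + -3.4719i, |z|^2 = 12.1612
Escaped at iteration 5

Answer: 5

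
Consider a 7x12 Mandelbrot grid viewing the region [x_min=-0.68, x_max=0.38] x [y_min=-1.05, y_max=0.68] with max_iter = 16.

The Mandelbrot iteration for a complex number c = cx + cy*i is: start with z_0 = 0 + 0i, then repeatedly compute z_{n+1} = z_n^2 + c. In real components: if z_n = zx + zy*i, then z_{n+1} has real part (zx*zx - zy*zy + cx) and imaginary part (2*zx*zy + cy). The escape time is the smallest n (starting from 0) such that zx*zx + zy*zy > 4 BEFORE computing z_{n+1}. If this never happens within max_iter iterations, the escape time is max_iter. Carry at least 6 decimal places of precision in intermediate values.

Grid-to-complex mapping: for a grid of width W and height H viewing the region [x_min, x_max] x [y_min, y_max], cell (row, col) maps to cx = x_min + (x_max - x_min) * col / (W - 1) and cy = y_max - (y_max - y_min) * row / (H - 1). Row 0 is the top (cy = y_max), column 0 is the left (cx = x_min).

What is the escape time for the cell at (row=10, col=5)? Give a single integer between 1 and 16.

z_0 = 0 + 0i, c = 0.2033 + -0.8927i
Iter 1: z = 0.2033 + -0.8927i, |z|^2 = 0.8383
Iter 2: z = -0.5523 + -1.2558i, |z|^2 = 1.8820
Iter 3: z = -1.0686 + 0.4944i, |z|^2 = 1.3863
Iter 4: z = 1.1009 + -1.9493i, |z|^2 = 5.0116
Escaped at iteration 4

Answer: 4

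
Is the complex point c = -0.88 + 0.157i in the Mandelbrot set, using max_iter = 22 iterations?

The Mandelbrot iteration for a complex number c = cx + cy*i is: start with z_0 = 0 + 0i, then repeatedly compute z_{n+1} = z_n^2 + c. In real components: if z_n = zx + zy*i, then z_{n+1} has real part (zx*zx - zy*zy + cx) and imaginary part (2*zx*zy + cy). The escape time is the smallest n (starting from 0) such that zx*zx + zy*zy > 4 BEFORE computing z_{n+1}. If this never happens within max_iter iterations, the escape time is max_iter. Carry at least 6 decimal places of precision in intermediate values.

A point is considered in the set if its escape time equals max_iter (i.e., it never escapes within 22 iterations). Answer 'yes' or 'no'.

z_0 = 0 + 0i, c = -0.8800 + 0.1570i
Iter 1: z = -0.8800 + 0.1570i, |z|^2 = 0.7990
Iter 2: z = -0.1302 + -0.1193i, |z|^2 = 0.0312
Iter 3: z = -0.8773 + 0.1881i, |z|^2 = 0.8050
Iter 4: z = -0.1458 + -0.1730i, |z|^2 = 0.0512
Iter 5: z = -0.8887 + 0.2074i, |z|^2 = 0.8328
Iter 6: z = -0.1333 + -0.2117i, |z|^2 = 0.0626
Iter 7: z = -0.9070 + 0.2134i, |z|^2 = 0.8683
Iter 8: z = -0.1028 + -0.2302i, |z|^2 = 0.0636
Iter 9: z = -0.9224 + 0.2043i, |z|^2 = 0.8926
Iter 10: z = -0.0709 + -0.2200i, |z|^2 = 0.0534
Iter 11: z = -0.9234 + 0.1882i, |z|^2 = 0.8880
Iter 12: z = -0.0628 + -0.1905i, |z|^2 = 0.0403
Iter 13: z = -0.9124 + 0.1809i, |z|^2 = 0.8651
Iter 14: z = -0.0803 + -0.1732i, |z|^2 = 0.0364
Iter 15: z = -0.9035 + 0.1848i, |z|^2 = 0.8505
Iter 16: z = -0.0978 + -0.1770i, |z|^2 = 0.0409
Iter 17: z = -0.9018 + 0.1916i, |z|^2 = 0.8499
Iter 18: z = -0.1035 + -0.1886i, |z|^2 = 0.0463
Iter 19: z = -0.9048 + 0.1961i, |z|^2 = 0.8572
Iter 20: z = -0.0997 + -0.1978i, |z|^2 = 0.0491
Iter 21: z = -0.9092 + 0.1964i, |z|^2 = 0.8652
Did not escape in 22 iterations → in set

Answer: yes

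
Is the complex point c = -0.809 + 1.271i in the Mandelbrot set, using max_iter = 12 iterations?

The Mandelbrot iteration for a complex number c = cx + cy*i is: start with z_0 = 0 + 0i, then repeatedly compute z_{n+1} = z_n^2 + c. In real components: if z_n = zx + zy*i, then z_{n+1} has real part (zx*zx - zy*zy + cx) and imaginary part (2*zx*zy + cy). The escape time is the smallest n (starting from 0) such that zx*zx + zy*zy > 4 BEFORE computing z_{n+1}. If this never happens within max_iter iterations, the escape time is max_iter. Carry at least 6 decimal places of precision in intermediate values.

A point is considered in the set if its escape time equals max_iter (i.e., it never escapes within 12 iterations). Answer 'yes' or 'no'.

z_0 = 0 + 0i, c = -0.8090 + 1.2710i
Iter 1: z = -0.8090 + 1.2710i, |z|^2 = 2.2699
Iter 2: z = -1.7700 + -0.7855i, |z|^2 = 3.7497
Iter 3: z = 1.7068 + 4.0515i, |z|^2 = 19.3280
Escaped at iteration 3

Answer: no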